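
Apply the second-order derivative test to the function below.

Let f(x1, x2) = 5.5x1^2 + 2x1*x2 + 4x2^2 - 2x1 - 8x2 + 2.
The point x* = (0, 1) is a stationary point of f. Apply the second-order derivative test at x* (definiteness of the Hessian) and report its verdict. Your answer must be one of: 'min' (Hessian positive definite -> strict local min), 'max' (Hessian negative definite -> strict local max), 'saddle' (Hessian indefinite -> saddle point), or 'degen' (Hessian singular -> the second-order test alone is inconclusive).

Compute the Hessian H = grad^2 f:
  H = [[11, 2], [2, 8]]
Verify stationarity: grad f(x*) = H x* + g = (0, 0).
Eigenvalues of H: 7, 12.
Both eigenvalues > 0, so H is positive definite -> x* is a strict local min.

min


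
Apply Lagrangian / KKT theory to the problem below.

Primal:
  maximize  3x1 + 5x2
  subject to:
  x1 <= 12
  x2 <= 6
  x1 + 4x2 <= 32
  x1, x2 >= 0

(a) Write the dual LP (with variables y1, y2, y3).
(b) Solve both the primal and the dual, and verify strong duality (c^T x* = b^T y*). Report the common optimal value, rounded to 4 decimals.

The standard primal-dual pair for 'max c^T x s.t. A x <= b, x >= 0' is:
  Dual:  min b^T y  s.t.  A^T y >= c,  y >= 0.

So the dual LP is:
  minimize  12y1 + 6y2 + 32y3
  subject to:
    y1 + y3 >= 3
    y2 + 4y3 >= 5
    y1, y2, y3 >= 0

Solving the primal: x* = (12, 5).
  primal value c^T x* = 61.
Solving the dual: y* = (1.75, 0, 1.25).
  dual value b^T y* = 61.
Strong duality: c^T x* = b^T y*. Confirmed.

61


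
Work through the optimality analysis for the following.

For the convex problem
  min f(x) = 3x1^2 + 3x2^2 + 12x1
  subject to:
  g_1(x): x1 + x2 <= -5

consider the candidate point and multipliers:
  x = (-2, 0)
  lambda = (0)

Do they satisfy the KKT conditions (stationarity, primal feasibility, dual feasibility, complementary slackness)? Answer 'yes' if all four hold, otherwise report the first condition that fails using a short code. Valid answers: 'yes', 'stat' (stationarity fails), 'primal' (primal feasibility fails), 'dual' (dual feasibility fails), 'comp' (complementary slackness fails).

Gradient of f: grad f(x) = Q x + c = (0, 0)
Constraint values g_i(x) = a_i^T x - b_i:
  g_1((-2, 0)) = 3
Stationarity residual: grad f(x) + sum_i lambda_i a_i = (0, 0)
  -> stationarity OK
Primal feasibility (all g_i <= 0): FAILS
Dual feasibility (all lambda_i >= 0): OK
Complementary slackness (lambda_i * g_i(x) = 0 for all i): OK

Verdict: the first failing condition is primal_feasibility -> primal.

primal


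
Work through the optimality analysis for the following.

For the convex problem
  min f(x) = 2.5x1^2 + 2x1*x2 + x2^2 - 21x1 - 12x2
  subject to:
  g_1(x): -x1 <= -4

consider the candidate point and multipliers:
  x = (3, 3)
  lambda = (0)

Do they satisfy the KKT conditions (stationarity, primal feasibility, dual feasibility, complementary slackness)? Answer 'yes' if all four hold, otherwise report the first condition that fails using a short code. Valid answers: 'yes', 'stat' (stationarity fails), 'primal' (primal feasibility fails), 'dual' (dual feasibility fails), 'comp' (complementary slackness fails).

Gradient of f: grad f(x) = Q x + c = (0, 0)
Constraint values g_i(x) = a_i^T x - b_i:
  g_1((3, 3)) = 1
Stationarity residual: grad f(x) + sum_i lambda_i a_i = (0, 0)
  -> stationarity OK
Primal feasibility (all g_i <= 0): FAILS
Dual feasibility (all lambda_i >= 0): OK
Complementary slackness (lambda_i * g_i(x) = 0 for all i): OK

Verdict: the first failing condition is primal_feasibility -> primal.

primal


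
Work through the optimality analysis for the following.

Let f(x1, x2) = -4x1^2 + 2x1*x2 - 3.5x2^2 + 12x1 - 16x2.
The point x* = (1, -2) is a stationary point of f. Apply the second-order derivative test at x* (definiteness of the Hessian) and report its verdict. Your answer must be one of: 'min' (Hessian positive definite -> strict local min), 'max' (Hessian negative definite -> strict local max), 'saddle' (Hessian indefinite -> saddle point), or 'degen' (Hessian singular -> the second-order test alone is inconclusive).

Compute the Hessian H = grad^2 f:
  H = [[-8, 2], [2, -7]]
Verify stationarity: grad f(x*) = H x* + g = (0, 0).
Eigenvalues of H: -9.5616, -5.4384.
Both eigenvalues < 0, so H is negative definite -> x* is a strict local max.

max


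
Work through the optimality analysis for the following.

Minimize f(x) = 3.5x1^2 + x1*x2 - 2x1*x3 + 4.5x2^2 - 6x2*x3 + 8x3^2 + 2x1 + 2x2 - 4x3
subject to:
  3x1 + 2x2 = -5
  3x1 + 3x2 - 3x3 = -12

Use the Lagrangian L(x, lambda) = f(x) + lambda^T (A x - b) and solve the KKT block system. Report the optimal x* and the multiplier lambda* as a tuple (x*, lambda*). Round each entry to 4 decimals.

Form the Lagrangian:
  L(x, lambda) = (1/2) x^T Q x + c^T x + lambda^T (A x - b)
Stationarity (grad_x L = 0): Q x + c + A^T lambda = 0.
Primal feasibility: A x = b.

This gives the KKT block system:
  [ Q   A^T ] [ x     ]   [-c ]
  [ A    0  ] [ lambda ] = [ b ]

Solving the linear system:
  x*      = (-1.0941, -0.8588, 2.0471)
  lambda* = (-8.4941, 12.0314)
  f(x*)   = 44.9059

x* = (-1.0941, -0.8588, 2.0471), lambda* = (-8.4941, 12.0314)


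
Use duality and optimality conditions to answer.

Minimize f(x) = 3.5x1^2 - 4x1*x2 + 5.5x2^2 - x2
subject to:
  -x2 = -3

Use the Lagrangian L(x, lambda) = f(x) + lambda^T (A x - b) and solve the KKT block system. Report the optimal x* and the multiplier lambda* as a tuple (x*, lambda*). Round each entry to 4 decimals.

Form the Lagrangian:
  L(x, lambda) = (1/2) x^T Q x + c^T x + lambda^T (A x - b)
Stationarity (grad_x L = 0): Q x + c + A^T lambda = 0.
Primal feasibility: A x = b.

This gives the KKT block system:
  [ Q   A^T ] [ x     ]   [-c ]
  [ A    0  ] [ lambda ] = [ b ]

Solving the linear system:
  x*      = (1.7143, 3)
  lambda* = (25.1429)
  f(x*)   = 36.2143

x* = (1.7143, 3), lambda* = (25.1429)


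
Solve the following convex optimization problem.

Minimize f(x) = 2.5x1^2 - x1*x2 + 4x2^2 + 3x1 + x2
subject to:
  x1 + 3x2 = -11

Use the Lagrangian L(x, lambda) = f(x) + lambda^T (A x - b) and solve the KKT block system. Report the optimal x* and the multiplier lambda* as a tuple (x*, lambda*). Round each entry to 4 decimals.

Form the Lagrangian:
  L(x, lambda) = (1/2) x^T Q x + c^T x + lambda^T (A x - b)
Stationarity (grad_x L = 0): Q x + c + A^T lambda = 0.
Primal feasibility: A x = b.

This gives the KKT block system:
  [ Q   A^T ] [ x     ]   [-c ]
  [ A    0  ] [ lambda ] = [ b ]

Solving the linear system:
  x*      = (-2.4576, -2.8475)
  lambda* = (6.4407)
  f(x*)   = 30.3136

x* = (-2.4576, -2.8475), lambda* = (6.4407)


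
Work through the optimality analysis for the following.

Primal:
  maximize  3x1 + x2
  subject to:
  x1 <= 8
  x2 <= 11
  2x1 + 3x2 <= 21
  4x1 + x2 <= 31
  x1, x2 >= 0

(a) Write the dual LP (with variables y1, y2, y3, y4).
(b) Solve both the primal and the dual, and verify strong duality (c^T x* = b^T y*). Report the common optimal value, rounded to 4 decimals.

The standard primal-dual pair for 'max c^T x s.t. A x <= b, x >= 0' is:
  Dual:  min b^T y  s.t.  A^T y >= c,  y >= 0.

So the dual LP is:
  minimize  8y1 + 11y2 + 21y3 + 31y4
  subject to:
    y1 + 2y3 + 4y4 >= 3
    y2 + 3y3 + y4 >= 1
    y1, y2, y3, y4 >= 0

Solving the primal: x* = (7.2, 2.2).
  primal value c^T x* = 23.8.
Solving the dual: y* = (0, 0, 0.1, 0.7).
  dual value b^T y* = 23.8.
Strong duality: c^T x* = b^T y*. Confirmed.

23.8


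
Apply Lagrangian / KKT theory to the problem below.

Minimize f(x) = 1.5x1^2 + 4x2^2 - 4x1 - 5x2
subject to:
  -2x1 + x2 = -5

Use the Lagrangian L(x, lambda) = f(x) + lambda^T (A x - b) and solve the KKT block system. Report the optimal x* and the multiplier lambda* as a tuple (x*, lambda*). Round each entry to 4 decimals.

Form the Lagrangian:
  L(x, lambda) = (1/2) x^T Q x + c^T x + lambda^T (A x - b)
Stationarity (grad_x L = 0): Q x + c + A^T lambda = 0.
Primal feasibility: A x = b.

This gives the KKT block system:
  [ Q   A^T ] [ x     ]   [-c ]
  [ A    0  ] [ lambda ] = [ b ]

Solving the linear system:
  x*      = (2.6857, 0.3714)
  lambda* = (2.0286)
  f(x*)   = -1.2286

x* = (2.6857, 0.3714), lambda* = (2.0286)


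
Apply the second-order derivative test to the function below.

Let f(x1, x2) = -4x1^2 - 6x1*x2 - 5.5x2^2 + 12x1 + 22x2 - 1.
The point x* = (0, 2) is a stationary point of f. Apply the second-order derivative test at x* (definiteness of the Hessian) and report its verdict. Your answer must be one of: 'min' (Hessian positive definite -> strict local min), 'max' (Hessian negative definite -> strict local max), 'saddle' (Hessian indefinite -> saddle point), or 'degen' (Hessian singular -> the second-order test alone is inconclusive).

Compute the Hessian H = grad^2 f:
  H = [[-8, -6], [-6, -11]]
Verify stationarity: grad f(x*) = H x* + g = (0, 0).
Eigenvalues of H: -15.6847, -3.3153.
Both eigenvalues < 0, so H is negative definite -> x* is a strict local max.

max


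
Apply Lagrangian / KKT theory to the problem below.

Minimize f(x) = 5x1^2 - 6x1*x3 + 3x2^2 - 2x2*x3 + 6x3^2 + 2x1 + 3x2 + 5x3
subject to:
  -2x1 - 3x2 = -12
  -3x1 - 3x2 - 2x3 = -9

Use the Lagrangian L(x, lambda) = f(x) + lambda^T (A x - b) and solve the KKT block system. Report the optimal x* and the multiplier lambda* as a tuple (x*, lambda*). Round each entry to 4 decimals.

Form the Lagrangian:
  L(x, lambda) = (1/2) x^T Q x + c^T x + lambda^T (A x - b)
Stationarity (grad_x L = 0): Q x + c + A^T lambda = 0.
Primal feasibility: A x = b.

This gives the KKT block system:
  [ Q   A^T ] [ x     ]   [-c ]
  [ A    0  ] [ lambda ] = [ b ]

Solving the linear system:
  x*      = (-0.0738, 4.0492, -1.4631)
  lambda* = (20.1803, -10.1066)
  f(x*)   = 77.9447

x* = (-0.0738, 4.0492, -1.4631), lambda* = (20.1803, -10.1066)


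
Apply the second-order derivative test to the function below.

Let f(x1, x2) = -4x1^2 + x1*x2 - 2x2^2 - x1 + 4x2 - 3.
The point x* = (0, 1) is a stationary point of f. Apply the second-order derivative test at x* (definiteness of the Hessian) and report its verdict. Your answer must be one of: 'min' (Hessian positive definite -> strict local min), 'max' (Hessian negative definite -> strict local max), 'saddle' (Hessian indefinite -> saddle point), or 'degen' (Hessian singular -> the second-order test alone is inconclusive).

Compute the Hessian H = grad^2 f:
  H = [[-8, 1], [1, -4]]
Verify stationarity: grad f(x*) = H x* + g = (0, 0).
Eigenvalues of H: -8.2361, -3.7639.
Both eigenvalues < 0, so H is negative definite -> x* is a strict local max.

max


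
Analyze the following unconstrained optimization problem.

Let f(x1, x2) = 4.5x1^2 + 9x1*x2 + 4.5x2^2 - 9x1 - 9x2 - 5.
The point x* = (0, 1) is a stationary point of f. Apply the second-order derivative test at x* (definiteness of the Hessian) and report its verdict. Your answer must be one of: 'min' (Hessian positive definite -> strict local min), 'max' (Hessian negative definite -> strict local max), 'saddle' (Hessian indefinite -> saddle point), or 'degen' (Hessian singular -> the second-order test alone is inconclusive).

Compute the Hessian H = grad^2 f:
  H = [[9, 9], [9, 9]]
Verify stationarity: grad f(x*) = H x* + g = (0, 0).
Eigenvalues of H: 0, 18.
H has a zero eigenvalue (singular; positive semidefinite but not definite), so H is neither positive definite, negative definite, nor indefinite. The second-order test alone is inconclusive -> degen.
(Indeed, f is constant along the null direction of H through x*, so x* is not a strict local extremum.)

degen


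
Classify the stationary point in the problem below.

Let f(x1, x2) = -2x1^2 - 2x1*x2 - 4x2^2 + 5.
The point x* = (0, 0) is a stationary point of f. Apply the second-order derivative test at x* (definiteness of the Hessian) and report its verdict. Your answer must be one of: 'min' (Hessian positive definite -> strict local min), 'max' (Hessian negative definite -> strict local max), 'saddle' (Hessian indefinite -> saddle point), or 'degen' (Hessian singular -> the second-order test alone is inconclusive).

Compute the Hessian H = grad^2 f:
  H = [[-4, -2], [-2, -8]]
Verify stationarity: grad f(x*) = H x* + g = (0, 0).
Eigenvalues of H: -8.8284, -3.1716.
Both eigenvalues < 0, so H is negative definite -> x* is a strict local max.

max


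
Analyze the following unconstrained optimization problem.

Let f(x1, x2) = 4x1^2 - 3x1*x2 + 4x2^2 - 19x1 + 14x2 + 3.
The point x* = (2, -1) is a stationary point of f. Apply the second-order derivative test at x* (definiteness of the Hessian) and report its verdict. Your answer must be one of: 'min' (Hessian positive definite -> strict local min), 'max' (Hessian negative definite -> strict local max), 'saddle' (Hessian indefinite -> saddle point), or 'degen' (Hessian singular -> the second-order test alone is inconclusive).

Compute the Hessian H = grad^2 f:
  H = [[8, -3], [-3, 8]]
Verify stationarity: grad f(x*) = H x* + g = (0, 0).
Eigenvalues of H: 5, 11.
Both eigenvalues > 0, so H is positive definite -> x* is a strict local min.

min


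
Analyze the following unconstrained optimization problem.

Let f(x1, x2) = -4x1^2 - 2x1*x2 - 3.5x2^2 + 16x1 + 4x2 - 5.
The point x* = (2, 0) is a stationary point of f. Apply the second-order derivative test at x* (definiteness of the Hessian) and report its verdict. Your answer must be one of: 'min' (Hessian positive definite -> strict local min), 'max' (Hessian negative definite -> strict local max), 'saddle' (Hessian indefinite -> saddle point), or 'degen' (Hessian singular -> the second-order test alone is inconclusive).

Compute the Hessian H = grad^2 f:
  H = [[-8, -2], [-2, -7]]
Verify stationarity: grad f(x*) = H x* + g = (0, 0).
Eigenvalues of H: -9.5616, -5.4384.
Both eigenvalues < 0, so H is negative definite -> x* is a strict local max.

max


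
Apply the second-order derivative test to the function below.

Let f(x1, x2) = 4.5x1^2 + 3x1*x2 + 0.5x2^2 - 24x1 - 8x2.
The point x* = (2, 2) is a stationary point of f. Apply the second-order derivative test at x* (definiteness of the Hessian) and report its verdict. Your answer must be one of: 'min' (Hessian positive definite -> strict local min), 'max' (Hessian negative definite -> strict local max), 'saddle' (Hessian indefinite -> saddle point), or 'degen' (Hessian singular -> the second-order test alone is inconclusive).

Compute the Hessian H = grad^2 f:
  H = [[9, 3], [3, 1]]
Verify stationarity: grad f(x*) = H x* + g = (0, 0).
Eigenvalues of H: 0, 10.
H has a zero eigenvalue (singular; positive semidefinite but not definite), so H is neither positive definite, negative definite, nor indefinite. The second-order test alone is inconclusive -> degen.
(Indeed, f is constant along the null direction of H through x*, so x* is not a strict local extremum.)

degen


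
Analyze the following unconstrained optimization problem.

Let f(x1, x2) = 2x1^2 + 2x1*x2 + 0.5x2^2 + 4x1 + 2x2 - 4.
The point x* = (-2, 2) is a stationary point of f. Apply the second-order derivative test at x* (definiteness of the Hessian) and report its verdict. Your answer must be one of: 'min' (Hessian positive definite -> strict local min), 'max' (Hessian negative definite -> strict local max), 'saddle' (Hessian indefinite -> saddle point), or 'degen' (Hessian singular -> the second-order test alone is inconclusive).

Compute the Hessian H = grad^2 f:
  H = [[4, 2], [2, 1]]
Verify stationarity: grad f(x*) = H x* + g = (0, 0).
Eigenvalues of H: 0, 5.
H has a zero eigenvalue (singular; positive semidefinite but not definite), so H is neither positive definite, negative definite, nor indefinite. The second-order test alone is inconclusive -> degen.
(Indeed, f is constant along the null direction of H through x*, so x* is not a strict local extremum.)

degen


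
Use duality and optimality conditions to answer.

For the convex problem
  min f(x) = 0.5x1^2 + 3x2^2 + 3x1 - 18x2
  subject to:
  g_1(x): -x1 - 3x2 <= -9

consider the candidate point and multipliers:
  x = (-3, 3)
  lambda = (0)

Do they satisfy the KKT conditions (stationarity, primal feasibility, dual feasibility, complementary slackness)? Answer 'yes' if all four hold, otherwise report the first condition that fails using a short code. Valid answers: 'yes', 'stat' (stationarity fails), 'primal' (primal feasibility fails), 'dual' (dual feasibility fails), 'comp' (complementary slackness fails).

Gradient of f: grad f(x) = Q x + c = (0, 0)
Constraint values g_i(x) = a_i^T x - b_i:
  g_1((-3, 3)) = 3
Stationarity residual: grad f(x) + sum_i lambda_i a_i = (0, 0)
  -> stationarity OK
Primal feasibility (all g_i <= 0): FAILS
Dual feasibility (all lambda_i >= 0): OK
Complementary slackness (lambda_i * g_i(x) = 0 for all i): OK

Verdict: the first failing condition is primal_feasibility -> primal.

primal


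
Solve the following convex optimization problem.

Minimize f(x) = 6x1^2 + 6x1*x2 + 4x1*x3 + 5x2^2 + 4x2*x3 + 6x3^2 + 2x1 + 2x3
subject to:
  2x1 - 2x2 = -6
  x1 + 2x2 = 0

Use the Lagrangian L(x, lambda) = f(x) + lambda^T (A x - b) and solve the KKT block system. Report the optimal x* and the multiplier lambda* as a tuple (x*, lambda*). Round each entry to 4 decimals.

Form the Lagrangian:
  L(x, lambda) = (1/2) x^T Q x + c^T x + lambda^T (A x - b)
Stationarity (grad_x L = 0): Q x + c + A^T lambda = 0.
Primal feasibility: A x = b.

This gives the KKT block system:
  [ Q   A^T ] [ x     ]   [-c ]
  [ A    0  ] [ lambda ] = [ b ]

Solving the linear system:
  x*      = (-2, 1, 0.1667)
  lambda* = (4.8889, 5.5556)
  f(x*)   = 12.8333

x* = (-2, 1, 0.1667), lambda* = (4.8889, 5.5556)


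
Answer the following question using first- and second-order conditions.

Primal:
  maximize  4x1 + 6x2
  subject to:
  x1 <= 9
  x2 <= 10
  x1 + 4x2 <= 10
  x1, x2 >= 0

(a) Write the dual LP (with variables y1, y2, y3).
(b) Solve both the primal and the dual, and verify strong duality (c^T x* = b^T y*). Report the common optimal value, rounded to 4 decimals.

The standard primal-dual pair for 'max c^T x s.t. A x <= b, x >= 0' is:
  Dual:  min b^T y  s.t.  A^T y >= c,  y >= 0.

So the dual LP is:
  minimize  9y1 + 10y2 + 10y3
  subject to:
    y1 + y3 >= 4
    y2 + 4y3 >= 6
    y1, y2, y3 >= 0

Solving the primal: x* = (9, 0.25).
  primal value c^T x* = 37.5.
Solving the dual: y* = (2.5, 0, 1.5).
  dual value b^T y* = 37.5.
Strong duality: c^T x* = b^T y*. Confirmed.

37.5


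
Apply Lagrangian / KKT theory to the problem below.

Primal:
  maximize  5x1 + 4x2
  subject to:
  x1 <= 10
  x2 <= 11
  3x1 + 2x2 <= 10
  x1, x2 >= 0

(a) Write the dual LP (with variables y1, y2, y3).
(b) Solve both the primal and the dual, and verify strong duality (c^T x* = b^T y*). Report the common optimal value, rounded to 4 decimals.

The standard primal-dual pair for 'max c^T x s.t. A x <= b, x >= 0' is:
  Dual:  min b^T y  s.t.  A^T y >= c,  y >= 0.

So the dual LP is:
  minimize  10y1 + 11y2 + 10y3
  subject to:
    y1 + 3y3 >= 5
    y2 + 2y3 >= 4
    y1, y2, y3 >= 0

Solving the primal: x* = (0, 5).
  primal value c^T x* = 20.
Solving the dual: y* = (0, 0, 2).
  dual value b^T y* = 20.
Strong duality: c^T x* = b^T y*. Confirmed.

20


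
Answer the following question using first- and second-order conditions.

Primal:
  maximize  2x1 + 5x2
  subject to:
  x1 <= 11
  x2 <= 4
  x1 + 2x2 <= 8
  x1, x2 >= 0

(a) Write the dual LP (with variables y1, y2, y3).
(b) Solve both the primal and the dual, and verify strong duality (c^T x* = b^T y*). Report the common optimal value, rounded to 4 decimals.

The standard primal-dual pair for 'max c^T x s.t. A x <= b, x >= 0' is:
  Dual:  min b^T y  s.t.  A^T y >= c,  y >= 0.

So the dual LP is:
  minimize  11y1 + 4y2 + 8y3
  subject to:
    y1 + y3 >= 2
    y2 + 2y3 >= 5
    y1, y2, y3 >= 0

Solving the primal: x* = (0, 4).
  primal value c^T x* = 20.
Solving the dual: y* = (0, 1, 2).
  dual value b^T y* = 20.
Strong duality: c^T x* = b^T y*. Confirmed.

20


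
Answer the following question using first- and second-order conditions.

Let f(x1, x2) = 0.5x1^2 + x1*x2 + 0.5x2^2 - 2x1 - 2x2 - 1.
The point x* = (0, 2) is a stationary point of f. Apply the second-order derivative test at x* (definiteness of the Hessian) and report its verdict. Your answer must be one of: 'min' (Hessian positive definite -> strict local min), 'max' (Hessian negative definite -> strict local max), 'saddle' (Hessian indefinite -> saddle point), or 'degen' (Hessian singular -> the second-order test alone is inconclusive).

Compute the Hessian H = grad^2 f:
  H = [[1, 1], [1, 1]]
Verify stationarity: grad f(x*) = H x* + g = (0, 0).
Eigenvalues of H: 0, 2.
H has a zero eigenvalue (singular; positive semidefinite but not definite), so H is neither positive definite, negative definite, nor indefinite. The second-order test alone is inconclusive -> degen.
(Indeed, f is constant along the null direction of H through x*, so x* is not a strict local extremum.)

degen


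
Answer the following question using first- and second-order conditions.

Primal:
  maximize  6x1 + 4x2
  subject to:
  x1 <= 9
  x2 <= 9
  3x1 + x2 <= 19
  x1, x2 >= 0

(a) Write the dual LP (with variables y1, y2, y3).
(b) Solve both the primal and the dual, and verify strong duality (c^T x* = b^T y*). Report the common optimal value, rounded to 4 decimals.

The standard primal-dual pair for 'max c^T x s.t. A x <= b, x >= 0' is:
  Dual:  min b^T y  s.t.  A^T y >= c,  y >= 0.

So the dual LP is:
  minimize  9y1 + 9y2 + 19y3
  subject to:
    y1 + 3y3 >= 6
    y2 + y3 >= 4
    y1, y2, y3 >= 0

Solving the primal: x* = (3.3333, 9).
  primal value c^T x* = 56.
Solving the dual: y* = (0, 2, 2).
  dual value b^T y* = 56.
Strong duality: c^T x* = b^T y*. Confirmed.

56


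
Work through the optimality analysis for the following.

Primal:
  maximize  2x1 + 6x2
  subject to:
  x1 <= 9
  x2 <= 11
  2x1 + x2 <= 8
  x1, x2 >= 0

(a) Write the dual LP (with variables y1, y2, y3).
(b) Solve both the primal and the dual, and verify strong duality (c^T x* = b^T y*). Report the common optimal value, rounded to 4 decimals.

The standard primal-dual pair for 'max c^T x s.t. A x <= b, x >= 0' is:
  Dual:  min b^T y  s.t.  A^T y >= c,  y >= 0.

So the dual LP is:
  minimize  9y1 + 11y2 + 8y3
  subject to:
    y1 + 2y3 >= 2
    y2 + y3 >= 6
    y1, y2, y3 >= 0

Solving the primal: x* = (0, 8).
  primal value c^T x* = 48.
Solving the dual: y* = (0, 0, 6).
  dual value b^T y* = 48.
Strong duality: c^T x* = b^T y*. Confirmed.

48


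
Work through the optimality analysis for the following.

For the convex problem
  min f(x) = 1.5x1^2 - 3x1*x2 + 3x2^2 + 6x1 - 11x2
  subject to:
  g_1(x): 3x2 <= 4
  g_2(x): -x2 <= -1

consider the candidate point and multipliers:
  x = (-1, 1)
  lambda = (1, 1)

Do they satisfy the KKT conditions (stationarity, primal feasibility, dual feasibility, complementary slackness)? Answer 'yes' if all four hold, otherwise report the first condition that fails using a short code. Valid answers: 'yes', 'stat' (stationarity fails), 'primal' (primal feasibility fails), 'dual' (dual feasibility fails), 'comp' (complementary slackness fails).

Gradient of f: grad f(x) = Q x + c = (0, -2)
Constraint values g_i(x) = a_i^T x - b_i:
  g_1((-1, 1)) = -1
  g_2((-1, 1)) = 0
Stationarity residual: grad f(x) + sum_i lambda_i a_i = (0, 0)
  -> stationarity OK
Primal feasibility (all g_i <= 0): OK
Dual feasibility (all lambda_i >= 0): OK
Complementary slackness (lambda_i * g_i(x) = 0 for all i): FAILS

Verdict: the first failing condition is complementary_slackness -> comp.

comp


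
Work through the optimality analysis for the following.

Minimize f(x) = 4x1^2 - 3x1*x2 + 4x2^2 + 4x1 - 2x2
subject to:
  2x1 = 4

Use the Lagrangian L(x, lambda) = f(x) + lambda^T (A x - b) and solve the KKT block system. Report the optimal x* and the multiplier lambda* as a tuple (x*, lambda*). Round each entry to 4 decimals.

Form the Lagrangian:
  L(x, lambda) = (1/2) x^T Q x + c^T x + lambda^T (A x - b)
Stationarity (grad_x L = 0): Q x + c + A^T lambda = 0.
Primal feasibility: A x = b.

This gives the KKT block system:
  [ Q   A^T ] [ x     ]   [-c ]
  [ A    0  ] [ lambda ] = [ b ]

Solving the linear system:
  x*      = (2, 1)
  lambda* = (-8.5)
  f(x*)   = 20

x* = (2, 1), lambda* = (-8.5)


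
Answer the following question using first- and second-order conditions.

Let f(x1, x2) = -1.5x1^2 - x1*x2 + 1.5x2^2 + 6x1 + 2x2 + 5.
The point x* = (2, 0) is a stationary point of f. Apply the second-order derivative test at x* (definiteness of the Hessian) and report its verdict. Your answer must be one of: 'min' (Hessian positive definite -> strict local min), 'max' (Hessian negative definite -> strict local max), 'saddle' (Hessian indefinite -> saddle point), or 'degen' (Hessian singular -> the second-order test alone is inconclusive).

Compute the Hessian H = grad^2 f:
  H = [[-3, -1], [-1, 3]]
Verify stationarity: grad f(x*) = H x* + g = (0, 0).
Eigenvalues of H: -3.1623, 3.1623.
Eigenvalues have mixed signs, so H is indefinite -> x* is a saddle point.

saddle


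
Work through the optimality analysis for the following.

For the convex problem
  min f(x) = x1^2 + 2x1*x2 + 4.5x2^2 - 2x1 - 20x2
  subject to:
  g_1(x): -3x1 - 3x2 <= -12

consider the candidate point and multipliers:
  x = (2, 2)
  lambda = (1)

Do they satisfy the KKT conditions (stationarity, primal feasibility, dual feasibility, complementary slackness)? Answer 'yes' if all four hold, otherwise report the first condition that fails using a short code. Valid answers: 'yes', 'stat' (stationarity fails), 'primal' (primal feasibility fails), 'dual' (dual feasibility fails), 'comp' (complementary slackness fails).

Gradient of f: grad f(x) = Q x + c = (6, 2)
Constraint values g_i(x) = a_i^T x - b_i:
  g_1((2, 2)) = 0
Stationarity residual: grad f(x) + sum_i lambda_i a_i = (3, -1)
  -> stationarity FAILS
Primal feasibility (all g_i <= 0): OK
Dual feasibility (all lambda_i >= 0): OK
Complementary slackness (lambda_i * g_i(x) = 0 for all i): OK

Verdict: the first failing condition is stationarity -> stat.

stat


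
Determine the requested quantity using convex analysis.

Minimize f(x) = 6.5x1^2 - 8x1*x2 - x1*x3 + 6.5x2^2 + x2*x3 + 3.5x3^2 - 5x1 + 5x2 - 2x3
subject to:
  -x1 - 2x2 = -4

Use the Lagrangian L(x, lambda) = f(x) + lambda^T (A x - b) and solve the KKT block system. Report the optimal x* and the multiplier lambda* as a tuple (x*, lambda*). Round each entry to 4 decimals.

Form the Lagrangian:
  L(x, lambda) = (1/2) x^T Q x + c^T x + lambda^T (A x - b)
Stationarity (grad_x L = 0): Q x + c + A^T lambda = 0.
Primal feasibility: A x = b.

This gives the KKT block system:
  [ Q   A^T ] [ x     ]   [-c ]
  [ A    0  ] [ lambda ] = [ b ]

Solving the linear system:
  x*      = (1.5254, 1.2373, 0.3269)
  lambda* = (4.6045)
  f(x*)   = 8.1619

x* = (1.5254, 1.2373, 0.3269), lambda* = (4.6045)


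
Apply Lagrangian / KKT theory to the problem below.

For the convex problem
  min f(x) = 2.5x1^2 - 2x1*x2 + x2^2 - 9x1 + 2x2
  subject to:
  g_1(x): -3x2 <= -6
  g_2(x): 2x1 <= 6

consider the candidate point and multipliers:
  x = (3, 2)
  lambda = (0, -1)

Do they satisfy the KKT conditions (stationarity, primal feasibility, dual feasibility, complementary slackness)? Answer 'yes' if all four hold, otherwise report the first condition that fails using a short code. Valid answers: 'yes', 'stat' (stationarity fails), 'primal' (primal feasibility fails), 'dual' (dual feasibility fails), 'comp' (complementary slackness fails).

Gradient of f: grad f(x) = Q x + c = (2, 0)
Constraint values g_i(x) = a_i^T x - b_i:
  g_1((3, 2)) = 0
  g_2((3, 2)) = 0
Stationarity residual: grad f(x) + sum_i lambda_i a_i = (0, 0)
  -> stationarity OK
Primal feasibility (all g_i <= 0): OK
Dual feasibility (all lambda_i >= 0): FAILS
Complementary slackness (lambda_i * g_i(x) = 0 for all i): OK

Verdict: the first failing condition is dual_feasibility -> dual.

dual


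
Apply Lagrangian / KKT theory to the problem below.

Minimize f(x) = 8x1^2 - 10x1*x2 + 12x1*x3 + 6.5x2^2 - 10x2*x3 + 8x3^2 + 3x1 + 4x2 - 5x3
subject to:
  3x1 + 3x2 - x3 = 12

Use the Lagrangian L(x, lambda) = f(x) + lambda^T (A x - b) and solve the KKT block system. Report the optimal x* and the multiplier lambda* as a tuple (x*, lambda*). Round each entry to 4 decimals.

Form the Lagrangian:
  L(x, lambda) = (1/2) x^T Q x + c^T x + lambda^T (A x - b)
Stationarity (grad_x L = 0): Q x + c + A^T lambda = 0.
Primal feasibility: A x = b.

This gives the KKT block system:
  [ Q   A^T ] [ x     ]   [-c ]
  [ A    0  ] [ lambda ] = [ b ]

Solving the linear system:
  x*      = (1.9366, 2.0193, -0.1322)
  lambda* = (-4.0689)
  f(x*)   = 31.6873

x* = (1.9366, 2.0193, -0.1322), lambda* = (-4.0689)


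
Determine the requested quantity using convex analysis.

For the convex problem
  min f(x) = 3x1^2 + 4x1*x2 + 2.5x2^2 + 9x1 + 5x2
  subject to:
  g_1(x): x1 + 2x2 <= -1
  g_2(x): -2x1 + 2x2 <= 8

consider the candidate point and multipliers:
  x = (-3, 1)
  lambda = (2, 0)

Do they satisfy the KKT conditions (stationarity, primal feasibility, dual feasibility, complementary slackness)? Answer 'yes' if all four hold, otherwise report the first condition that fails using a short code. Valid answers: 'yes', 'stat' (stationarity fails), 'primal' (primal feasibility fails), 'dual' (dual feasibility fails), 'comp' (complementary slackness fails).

Gradient of f: grad f(x) = Q x + c = (-5, -2)
Constraint values g_i(x) = a_i^T x - b_i:
  g_1((-3, 1)) = 0
  g_2((-3, 1)) = 0
Stationarity residual: grad f(x) + sum_i lambda_i a_i = (-3, 2)
  -> stationarity FAILS
Primal feasibility (all g_i <= 0): OK
Dual feasibility (all lambda_i >= 0): OK
Complementary slackness (lambda_i * g_i(x) = 0 for all i): OK

Verdict: the first failing condition is stationarity -> stat.

stat


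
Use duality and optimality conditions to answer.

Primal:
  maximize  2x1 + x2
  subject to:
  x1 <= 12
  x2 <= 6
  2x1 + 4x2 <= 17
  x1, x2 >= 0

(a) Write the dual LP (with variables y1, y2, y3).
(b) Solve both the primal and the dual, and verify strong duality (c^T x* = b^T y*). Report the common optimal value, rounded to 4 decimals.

The standard primal-dual pair for 'max c^T x s.t. A x <= b, x >= 0' is:
  Dual:  min b^T y  s.t.  A^T y >= c,  y >= 0.

So the dual LP is:
  minimize  12y1 + 6y2 + 17y3
  subject to:
    y1 + 2y3 >= 2
    y2 + 4y3 >= 1
    y1, y2, y3 >= 0

Solving the primal: x* = (8.5, 0).
  primal value c^T x* = 17.
Solving the dual: y* = (0, 0, 1).
  dual value b^T y* = 17.
Strong duality: c^T x* = b^T y*. Confirmed.

17


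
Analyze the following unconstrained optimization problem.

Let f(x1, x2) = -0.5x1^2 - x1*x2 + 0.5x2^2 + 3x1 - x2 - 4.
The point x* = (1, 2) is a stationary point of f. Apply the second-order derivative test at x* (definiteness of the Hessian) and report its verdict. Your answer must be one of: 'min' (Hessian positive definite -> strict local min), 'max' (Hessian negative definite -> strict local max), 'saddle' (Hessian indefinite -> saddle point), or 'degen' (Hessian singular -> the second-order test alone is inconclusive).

Compute the Hessian H = grad^2 f:
  H = [[-1, -1], [-1, 1]]
Verify stationarity: grad f(x*) = H x* + g = (0, 0).
Eigenvalues of H: -1.4142, 1.4142.
Eigenvalues have mixed signs, so H is indefinite -> x* is a saddle point.

saddle


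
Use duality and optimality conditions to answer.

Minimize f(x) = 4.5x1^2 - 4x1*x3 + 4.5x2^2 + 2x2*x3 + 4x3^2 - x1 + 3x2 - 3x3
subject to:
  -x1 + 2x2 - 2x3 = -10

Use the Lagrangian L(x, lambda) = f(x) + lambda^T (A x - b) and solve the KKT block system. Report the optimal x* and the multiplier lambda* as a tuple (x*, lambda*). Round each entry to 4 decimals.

Form the Lagrangian:
  L(x, lambda) = (1/2) x^T Q x + c^T x + lambda^T (A x - b)
Stationarity (grad_x L = 0): Q x + c + A^T lambda = 0.
Primal feasibility: A x = b.

This gives the KKT block system:
  [ Q   A^T ] [ x     ]   [-c ]
  [ A    0  ] [ lambda ] = [ b ]

Solving the linear system:
  x*      = (1.6218, -1.6859, 2.5032)
  lambda* = (3.5833)
  f(x*)   = 10.8221

x* = (1.6218, -1.6859, 2.5032), lambda* = (3.5833)


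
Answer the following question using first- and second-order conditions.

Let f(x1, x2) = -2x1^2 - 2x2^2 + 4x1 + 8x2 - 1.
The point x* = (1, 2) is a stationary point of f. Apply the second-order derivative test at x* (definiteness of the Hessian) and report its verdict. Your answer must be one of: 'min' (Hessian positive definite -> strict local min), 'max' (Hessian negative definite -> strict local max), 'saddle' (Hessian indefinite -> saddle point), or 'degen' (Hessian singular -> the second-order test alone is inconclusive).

Compute the Hessian H = grad^2 f:
  H = [[-4, 0], [0, -4]]
Verify stationarity: grad f(x*) = H x* + g = (0, 0).
Eigenvalues of H: -4, -4.
Both eigenvalues < 0, so H is negative definite -> x* is a strict local max.

max


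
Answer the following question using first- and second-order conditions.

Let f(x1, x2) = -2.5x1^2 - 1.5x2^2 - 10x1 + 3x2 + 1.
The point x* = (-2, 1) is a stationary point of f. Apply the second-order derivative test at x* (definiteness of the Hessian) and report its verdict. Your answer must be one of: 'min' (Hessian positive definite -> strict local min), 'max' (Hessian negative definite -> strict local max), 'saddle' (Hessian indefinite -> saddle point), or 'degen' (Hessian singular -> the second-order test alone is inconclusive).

Compute the Hessian H = grad^2 f:
  H = [[-5, 0], [0, -3]]
Verify stationarity: grad f(x*) = H x* + g = (0, 0).
Eigenvalues of H: -5, -3.
Both eigenvalues < 0, so H is negative definite -> x* is a strict local max.

max


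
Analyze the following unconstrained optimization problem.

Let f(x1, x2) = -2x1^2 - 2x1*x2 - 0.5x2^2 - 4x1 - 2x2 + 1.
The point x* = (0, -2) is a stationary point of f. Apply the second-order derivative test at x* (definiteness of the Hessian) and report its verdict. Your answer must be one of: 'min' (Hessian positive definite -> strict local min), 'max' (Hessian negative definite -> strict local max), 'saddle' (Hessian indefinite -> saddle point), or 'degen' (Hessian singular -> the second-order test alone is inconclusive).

Compute the Hessian H = grad^2 f:
  H = [[-4, -2], [-2, -1]]
Verify stationarity: grad f(x*) = H x* + g = (0, 0).
Eigenvalues of H: -5, 0.
H has a zero eigenvalue (singular; negative semidefinite but not definite), so H is neither positive definite, negative definite, nor indefinite. The second-order test alone is inconclusive -> degen.
(Indeed, f is constant along the null direction of H through x*, so x* is not a strict local extremum.)

degen


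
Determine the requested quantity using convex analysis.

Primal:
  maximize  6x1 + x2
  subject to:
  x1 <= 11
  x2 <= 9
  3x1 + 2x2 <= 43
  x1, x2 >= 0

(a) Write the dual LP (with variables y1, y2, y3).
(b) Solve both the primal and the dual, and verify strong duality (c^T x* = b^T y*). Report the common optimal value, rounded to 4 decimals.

The standard primal-dual pair for 'max c^T x s.t. A x <= b, x >= 0' is:
  Dual:  min b^T y  s.t.  A^T y >= c,  y >= 0.

So the dual LP is:
  minimize  11y1 + 9y2 + 43y3
  subject to:
    y1 + 3y3 >= 6
    y2 + 2y3 >= 1
    y1, y2, y3 >= 0

Solving the primal: x* = (11, 5).
  primal value c^T x* = 71.
Solving the dual: y* = (4.5, 0, 0.5).
  dual value b^T y* = 71.
Strong duality: c^T x* = b^T y*. Confirmed.

71


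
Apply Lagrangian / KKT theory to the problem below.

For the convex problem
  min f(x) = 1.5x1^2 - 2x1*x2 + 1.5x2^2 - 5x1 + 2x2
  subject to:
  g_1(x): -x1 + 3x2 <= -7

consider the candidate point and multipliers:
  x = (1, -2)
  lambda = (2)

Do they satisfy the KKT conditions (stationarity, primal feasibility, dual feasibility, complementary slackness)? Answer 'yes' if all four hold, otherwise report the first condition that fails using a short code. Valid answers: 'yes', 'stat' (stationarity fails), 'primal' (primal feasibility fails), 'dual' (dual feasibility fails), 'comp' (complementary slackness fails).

Gradient of f: grad f(x) = Q x + c = (2, -6)
Constraint values g_i(x) = a_i^T x - b_i:
  g_1((1, -2)) = 0
Stationarity residual: grad f(x) + sum_i lambda_i a_i = (0, 0)
  -> stationarity OK
Primal feasibility (all g_i <= 0): OK
Dual feasibility (all lambda_i >= 0): OK
Complementary slackness (lambda_i * g_i(x) = 0 for all i): OK

Verdict: yes, KKT holds.

yes


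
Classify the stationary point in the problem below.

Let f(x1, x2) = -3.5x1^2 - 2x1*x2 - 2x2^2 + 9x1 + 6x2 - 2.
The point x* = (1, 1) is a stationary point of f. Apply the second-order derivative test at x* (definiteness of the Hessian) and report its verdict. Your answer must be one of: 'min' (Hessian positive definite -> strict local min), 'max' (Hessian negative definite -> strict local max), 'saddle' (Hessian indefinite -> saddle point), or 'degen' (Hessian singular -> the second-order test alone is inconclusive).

Compute the Hessian H = grad^2 f:
  H = [[-7, -2], [-2, -4]]
Verify stationarity: grad f(x*) = H x* + g = (0, 0).
Eigenvalues of H: -8, -3.
Both eigenvalues < 0, so H is negative definite -> x* is a strict local max.

max


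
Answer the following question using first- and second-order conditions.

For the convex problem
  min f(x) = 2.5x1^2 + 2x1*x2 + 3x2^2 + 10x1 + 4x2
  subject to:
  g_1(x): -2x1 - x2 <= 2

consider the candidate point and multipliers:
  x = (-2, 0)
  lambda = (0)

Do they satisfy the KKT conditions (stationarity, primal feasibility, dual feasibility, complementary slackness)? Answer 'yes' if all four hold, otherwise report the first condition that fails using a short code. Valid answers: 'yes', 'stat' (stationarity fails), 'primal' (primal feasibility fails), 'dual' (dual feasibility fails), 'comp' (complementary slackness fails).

Gradient of f: grad f(x) = Q x + c = (0, 0)
Constraint values g_i(x) = a_i^T x - b_i:
  g_1((-2, 0)) = 2
Stationarity residual: grad f(x) + sum_i lambda_i a_i = (0, 0)
  -> stationarity OK
Primal feasibility (all g_i <= 0): FAILS
Dual feasibility (all lambda_i >= 0): OK
Complementary slackness (lambda_i * g_i(x) = 0 for all i): OK

Verdict: the first failing condition is primal_feasibility -> primal.

primal


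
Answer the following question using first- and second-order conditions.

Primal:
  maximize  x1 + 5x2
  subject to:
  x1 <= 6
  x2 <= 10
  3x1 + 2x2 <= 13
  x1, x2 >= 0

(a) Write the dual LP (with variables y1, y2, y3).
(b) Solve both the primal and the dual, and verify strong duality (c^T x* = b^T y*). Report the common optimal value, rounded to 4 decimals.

The standard primal-dual pair for 'max c^T x s.t. A x <= b, x >= 0' is:
  Dual:  min b^T y  s.t.  A^T y >= c,  y >= 0.

So the dual LP is:
  minimize  6y1 + 10y2 + 13y3
  subject to:
    y1 + 3y3 >= 1
    y2 + 2y3 >= 5
    y1, y2, y3 >= 0

Solving the primal: x* = (0, 6.5).
  primal value c^T x* = 32.5.
Solving the dual: y* = (0, 0, 2.5).
  dual value b^T y* = 32.5.
Strong duality: c^T x* = b^T y*. Confirmed.

32.5


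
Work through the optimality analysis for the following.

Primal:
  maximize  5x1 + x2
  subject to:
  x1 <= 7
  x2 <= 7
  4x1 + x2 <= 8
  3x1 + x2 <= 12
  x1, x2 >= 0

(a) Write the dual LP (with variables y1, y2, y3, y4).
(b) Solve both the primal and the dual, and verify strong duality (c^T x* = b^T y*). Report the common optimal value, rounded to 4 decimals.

The standard primal-dual pair for 'max c^T x s.t. A x <= b, x >= 0' is:
  Dual:  min b^T y  s.t.  A^T y >= c,  y >= 0.

So the dual LP is:
  minimize  7y1 + 7y2 + 8y3 + 12y4
  subject to:
    y1 + 4y3 + 3y4 >= 5
    y2 + y3 + y4 >= 1
    y1, y2, y3, y4 >= 0

Solving the primal: x* = (2, 0).
  primal value c^T x* = 10.
Solving the dual: y* = (0, 0, 1.25, 0).
  dual value b^T y* = 10.
Strong duality: c^T x* = b^T y*. Confirmed.

10


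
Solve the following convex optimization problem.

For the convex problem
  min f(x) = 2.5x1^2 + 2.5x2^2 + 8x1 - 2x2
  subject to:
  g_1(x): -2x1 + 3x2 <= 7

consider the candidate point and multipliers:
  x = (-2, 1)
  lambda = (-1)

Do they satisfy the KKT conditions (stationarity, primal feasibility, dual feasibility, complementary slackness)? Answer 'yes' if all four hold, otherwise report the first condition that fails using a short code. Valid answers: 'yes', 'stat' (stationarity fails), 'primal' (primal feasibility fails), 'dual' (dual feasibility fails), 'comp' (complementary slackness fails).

Gradient of f: grad f(x) = Q x + c = (-2, 3)
Constraint values g_i(x) = a_i^T x - b_i:
  g_1((-2, 1)) = 0
Stationarity residual: grad f(x) + sum_i lambda_i a_i = (0, 0)
  -> stationarity OK
Primal feasibility (all g_i <= 0): OK
Dual feasibility (all lambda_i >= 0): FAILS
Complementary slackness (lambda_i * g_i(x) = 0 for all i): OK

Verdict: the first failing condition is dual_feasibility -> dual.

dual
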